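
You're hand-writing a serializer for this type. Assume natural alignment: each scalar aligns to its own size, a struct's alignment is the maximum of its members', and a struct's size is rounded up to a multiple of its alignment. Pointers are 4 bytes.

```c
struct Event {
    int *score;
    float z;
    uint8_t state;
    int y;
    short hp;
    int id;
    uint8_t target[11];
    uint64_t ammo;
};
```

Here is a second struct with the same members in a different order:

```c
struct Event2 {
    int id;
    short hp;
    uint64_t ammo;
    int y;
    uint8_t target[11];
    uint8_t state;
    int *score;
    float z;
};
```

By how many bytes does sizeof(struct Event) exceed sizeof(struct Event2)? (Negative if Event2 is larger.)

score at 0 (size 4, align 4) → ends 4
z at 4 (size 4, align 4) → ends 8
state at 8 (size 1, align 1) → ends 9
pad 3 to align 4 for y
y at 12 (size 4, align 4) → ends 16
hp at 16 (size 2, align 2) → ends 18
pad 2 to align 4 for id
id at 20 (size 4, align 4) → ends 24
target at 24 (size 11, align 1) → ends 35
pad 5 to align 8 for ammo
ammo at 40 (size 8, align 8) → ends 48
total 48 bytes, alignment 8
— Event2 —
id at 0 (size 4, align 4) → ends 4
hp at 4 (size 2, align 2) → ends 6
pad 2 to align 8 for ammo
ammo at 8 (size 8, align 8) → ends 16
y at 16 (size 4, align 4) → ends 20
target at 20 (size 11, align 1) → ends 31
state at 31 (size 1, align 1) → ends 32
score at 32 (size 4, align 4) → ends 36
z at 36 (size 4, align 4) → ends 40
total 40 bytes, alignment 8
48 − 40 = 8

8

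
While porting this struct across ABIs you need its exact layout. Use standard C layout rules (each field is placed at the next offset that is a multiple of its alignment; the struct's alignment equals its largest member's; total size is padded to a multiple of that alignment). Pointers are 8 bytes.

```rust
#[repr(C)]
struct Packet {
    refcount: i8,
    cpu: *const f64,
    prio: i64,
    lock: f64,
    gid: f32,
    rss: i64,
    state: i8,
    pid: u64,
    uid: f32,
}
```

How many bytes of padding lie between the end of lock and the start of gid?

@0: refcount [1B, align 1] → 1
+7 pad (align 8)
@8: cpu [8B, align 8] → 16
@16: prio [8B, align 8] → 24
@24: lock [8B, align 8] → 32
@32: gid [4B, align 4] → 36

0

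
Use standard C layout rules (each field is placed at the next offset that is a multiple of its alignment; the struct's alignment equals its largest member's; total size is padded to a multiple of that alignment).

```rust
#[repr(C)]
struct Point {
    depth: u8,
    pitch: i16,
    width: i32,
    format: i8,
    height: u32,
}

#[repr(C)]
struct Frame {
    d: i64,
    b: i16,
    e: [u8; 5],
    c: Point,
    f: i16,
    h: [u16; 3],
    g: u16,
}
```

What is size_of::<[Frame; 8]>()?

384

Point: depth at 0 (size 1, align 1) → ends 1; pad 1 to align 2 for pitch; pitch at 2 (size 2, align 2) → ends 4; width at 4 (size 4, align 4) → ends 8; format at 8 (size 1, align 1) → ends 9; pad 3 to align 4 for height; height at 12 (size 4, align 4) → ends 16; total 16 bytes, alignment 4
d at 0 (size 8, align 8) → ends 8
b at 8 (size 2, align 2) → ends 10
e at 10 (size 5, align 1) → ends 15
pad 1 to align 4 for c
c at 16 (size 16, align 4) → ends 32
f at 32 (size 2, align 2) → ends 34
h at 34 (size 6, align 2) → ends 40
g at 40 (size 2, align 2) → ends 42
tail pad 6 to reach multiple of 8
total 48 bytes, alignment 8
array of 8: 8 × 48 = 384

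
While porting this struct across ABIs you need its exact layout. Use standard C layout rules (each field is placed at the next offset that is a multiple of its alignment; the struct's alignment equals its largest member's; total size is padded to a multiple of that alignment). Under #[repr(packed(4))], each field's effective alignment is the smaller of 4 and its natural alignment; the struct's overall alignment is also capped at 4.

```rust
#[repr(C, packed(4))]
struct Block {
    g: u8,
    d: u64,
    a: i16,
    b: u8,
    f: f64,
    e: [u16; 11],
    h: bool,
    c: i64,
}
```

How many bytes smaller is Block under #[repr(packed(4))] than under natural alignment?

8

natural layout:
  @0: g [1B, align 1] → 1
  +7 pad (align 8)
  @8: d [8B, align 8] → 16
  @16: a [2B, align 2] → 18
  @18: b [1B, align 1] → 19
  +5 pad (align 8)
  @24: f [8B, align 8] → 32
  @32: e [22B, align 2] → 54
  @54: h [1B, align 1] → 55
  +1 pad (align 8)
  @56: c [8B, align 8] → 64
  size 64, align 8
packed(4) layout:
  @0: g [1B, align 1] → 1
  +3 pad (align 4)
  @4: d [8B, align 4] → 12
  @12: a [2B, align 2] → 14
  @14: b [1B, align 1] → 15
  +1 pad (align 4)
  @16: f [8B, align 4] → 24
  @24: e [22B, align 2] → 46
  @46: h [1B, align 1] → 47
  +1 pad (align 4)
  @48: c [8B, align 4] → 56
  size 56, align 4
64 − 56 = 8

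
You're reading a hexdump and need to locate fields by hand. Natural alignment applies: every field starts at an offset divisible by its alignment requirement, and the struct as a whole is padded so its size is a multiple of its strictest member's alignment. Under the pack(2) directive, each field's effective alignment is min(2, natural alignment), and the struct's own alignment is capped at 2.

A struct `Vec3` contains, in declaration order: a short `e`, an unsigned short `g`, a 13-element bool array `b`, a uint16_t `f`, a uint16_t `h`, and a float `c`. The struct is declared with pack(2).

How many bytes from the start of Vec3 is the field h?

e at 0 (size 2, align 2) → ends 2
g at 2 (size 2, align 2) → ends 4
b at 4 (size 13, align 1) → ends 17
pad 1 to align 2 for f
f at 18 (size 2, align 2) → ends 20
h at 20 (size 2, align 2) → ends 22

20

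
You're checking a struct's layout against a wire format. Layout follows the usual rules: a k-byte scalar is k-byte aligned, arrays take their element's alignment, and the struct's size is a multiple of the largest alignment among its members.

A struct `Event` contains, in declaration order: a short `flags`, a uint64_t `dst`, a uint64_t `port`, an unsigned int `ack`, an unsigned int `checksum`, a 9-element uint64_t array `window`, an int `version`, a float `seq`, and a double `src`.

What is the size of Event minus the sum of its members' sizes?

0..2  flags  (2B, 2-aligned)
2..8  -- padding (6B)
8..16  dst  (8B, 8-aligned)
16..24  port  (8B, 8-aligned)
24..28  ack  (4B, 4-aligned)
28..32  checksum  (4B, 4-aligned)
32..104  window  (72B, 8-aligned)
104..108  version  (4B, 4-aligned)
108..112  seq  (4B, 4-aligned)
112..120  src  (8B, 8-aligned)
sizeof = 120, alignof = 8
data bytes 114, size 120 → padding 6

6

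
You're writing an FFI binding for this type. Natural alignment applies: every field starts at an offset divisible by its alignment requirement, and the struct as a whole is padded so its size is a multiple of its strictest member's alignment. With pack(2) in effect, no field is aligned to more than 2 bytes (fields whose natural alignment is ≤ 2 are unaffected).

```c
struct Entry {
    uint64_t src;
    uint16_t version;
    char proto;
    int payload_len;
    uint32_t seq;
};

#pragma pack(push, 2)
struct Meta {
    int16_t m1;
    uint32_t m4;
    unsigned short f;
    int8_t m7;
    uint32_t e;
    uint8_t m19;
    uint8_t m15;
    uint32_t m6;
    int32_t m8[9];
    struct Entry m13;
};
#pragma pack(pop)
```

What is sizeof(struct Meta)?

Entry: @0: src [8B, align 8] → 8; @8: version [2B, align 2] → 10; @10: proto [1B, align 1] → 11; +1 pad (align 4); @12: payload_len [4B, align 4] → 16; @16: seq [4B, align 4] → 20; +4 tail pad (align 8); size 24, align 8
@0: m1 [2B, align 2] → 2
@2: m4 [4B, align 2] → 6
@6: f [2B, align 2] → 8
@8: m7 [1B, align 1] → 9
+1 pad (align 2)
@10: e [4B, align 2] → 14
@14: m19 [1B, align 1] → 15
@15: m15 [1B, align 1] → 16
@16: m6 [4B, align 2] → 20
@20: m8 [36B, align 2] → 56
@56: m13 [24B, align 2] → 80
size 80, align 2

80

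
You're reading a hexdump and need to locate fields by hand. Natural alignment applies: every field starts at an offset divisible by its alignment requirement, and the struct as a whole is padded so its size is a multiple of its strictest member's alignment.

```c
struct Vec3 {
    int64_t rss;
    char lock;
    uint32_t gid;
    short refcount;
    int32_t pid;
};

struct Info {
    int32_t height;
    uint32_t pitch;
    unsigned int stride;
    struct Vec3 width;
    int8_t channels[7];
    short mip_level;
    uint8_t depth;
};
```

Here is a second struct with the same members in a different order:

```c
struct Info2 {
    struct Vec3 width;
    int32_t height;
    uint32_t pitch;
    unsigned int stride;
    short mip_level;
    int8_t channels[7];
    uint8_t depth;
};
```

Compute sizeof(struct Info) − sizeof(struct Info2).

Vec3: @0: rss [8B, align 8] → 8; @8: lock [1B, align 1] → 9; +3 pad (align 4); @12: gid [4B, align 4] → 16; @16: refcount [2B, align 2] → 18; +2 pad (align 4); @20: pid [4B, align 4] → 24; size 24, align 8
@0: height [4B, align 4] → 4
@4: pitch [4B, align 4] → 8
@8: stride [4B, align 4] → 12
+4 pad (align 8)
@16: width [24B, align 8] → 40
@40: channels [7B, align 1] → 47
+1 pad (align 2)
@48: mip_level [2B, align 2] → 50
@50: depth [1B, align 1] → 51
+5 tail pad (align 8)
size 56, align 8
— Info2 —
@0: width [24B, align 8] → 24
@24: height [4B, align 4] → 28
@28: pitch [4B, align 4] → 32
@32: stride [4B, align 4] → 36
@36: mip_level [2B, align 2] → 38
@38: channels [7B, align 1] → 45
@45: depth [1B, align 1] → 46
+2 tail pad (align 8)
size 48, align 8
56 − 48 = 8

8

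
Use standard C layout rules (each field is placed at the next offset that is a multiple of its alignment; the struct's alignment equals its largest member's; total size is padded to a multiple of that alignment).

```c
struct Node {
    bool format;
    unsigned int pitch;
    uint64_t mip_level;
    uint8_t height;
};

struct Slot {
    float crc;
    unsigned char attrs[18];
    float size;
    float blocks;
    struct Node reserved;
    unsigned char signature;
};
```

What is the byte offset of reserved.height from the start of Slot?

Node: format at 0 (size 1, align 1) → ends 1; pad 3 to align 4 for pitch; pitch at 4 (size 4, align 4) → ends 8; mip_level at 8 (size 8, align 8) → ends 16; height at 16 (size 1, align 1) → ends 17; tail pad 7 to reach multiple of 8; total 24 bytes, alignment 8
crc at 0 (size 4, align 4) → ends 4
attrs at 4 (size 18, align 1) → ends 22
pad 2 to align 4 for size
size at 24 (size 4, align 4) → ends 28
blocks at 28 (size 4, align 4) → ends 32
reserved at 32 (size 24, align 8) → ends 56
within Node: height at 16
32 + 16 = 48

48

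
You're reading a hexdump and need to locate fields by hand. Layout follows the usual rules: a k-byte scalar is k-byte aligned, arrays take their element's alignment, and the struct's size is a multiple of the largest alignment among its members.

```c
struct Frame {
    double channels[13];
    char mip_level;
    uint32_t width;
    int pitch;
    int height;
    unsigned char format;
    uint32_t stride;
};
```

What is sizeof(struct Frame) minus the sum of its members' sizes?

channels at 0 (size 104, align 8) → ends 104
mip_level at 104 (size 1, align 1) → ends 105
pad 3 to align 4 for width
width at 108 (size 4, align 4) → ends 112
pitch at 112 (size 4, align 4) → ends 116
height at 116 (size 4, align 4) → ends 120
format at 120 (size 1, align 1) → ends 121
pad 3 to align 4 for stride
stride at 124 (size 4, align 4) → ends 128
total 128 bytes, alignment 8
data bytes 122, size 128 → padding 6

6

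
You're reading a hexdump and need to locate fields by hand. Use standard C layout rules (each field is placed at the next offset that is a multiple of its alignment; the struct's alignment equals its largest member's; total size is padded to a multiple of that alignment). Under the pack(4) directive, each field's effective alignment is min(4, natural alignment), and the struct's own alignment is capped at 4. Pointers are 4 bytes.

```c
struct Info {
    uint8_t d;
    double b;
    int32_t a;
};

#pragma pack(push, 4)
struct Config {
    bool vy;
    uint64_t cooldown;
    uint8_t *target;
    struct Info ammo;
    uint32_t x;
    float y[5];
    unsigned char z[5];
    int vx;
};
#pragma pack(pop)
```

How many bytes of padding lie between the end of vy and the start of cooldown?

3

Info: d at 0 (size 1, align 1) → ends 1; pad 7 to align 8 for b; b at 8 (size 8, align 8) → ends 16; a at 16 (size 4, align 4) → ends 20; tail pad 4 to reach multiple of 8; total 24 bytes, alignment 8
vy at 0 (size 1, align 1) → ends 1
pad 3 to align 4 for cooldown
cooldown at 4 (size 8, align 4) → ends 12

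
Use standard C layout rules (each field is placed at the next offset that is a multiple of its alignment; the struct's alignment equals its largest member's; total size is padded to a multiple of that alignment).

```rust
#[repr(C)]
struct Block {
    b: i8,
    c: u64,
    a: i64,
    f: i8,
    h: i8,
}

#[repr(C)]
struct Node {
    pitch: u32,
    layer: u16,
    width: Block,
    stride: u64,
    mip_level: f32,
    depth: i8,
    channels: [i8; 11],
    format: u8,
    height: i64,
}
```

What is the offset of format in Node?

64

Block: @0: b [1B, align 1] → 1; +7 pad (align 8); @8: c [8B, align 8] → 16; @16: a [8B, align 8] → 24; @24: f [1B, align 1] → 25; @25: h [1B, align 1] → 26; +6 tail pad (align 8); size 32, align 8
@0: pitch [4B, align 4] → 4
@4: layer [2B, align 2] → 6
+2 pad (align 8)
@8: width [32B, align 8] → 40
@40: stride [8B, align 8] → 48
@48: mip_level [4B, align 4] → 52
@52: depth [1B, align 1] → 53
@53: channels [11B, align 1] → 64
@64: format [1B, align 1] → 65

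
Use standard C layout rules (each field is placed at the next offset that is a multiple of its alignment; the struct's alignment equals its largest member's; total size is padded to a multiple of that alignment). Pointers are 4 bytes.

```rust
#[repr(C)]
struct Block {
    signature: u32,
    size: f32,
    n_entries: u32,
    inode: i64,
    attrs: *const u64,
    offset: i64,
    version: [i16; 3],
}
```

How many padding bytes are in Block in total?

@0: signature [4B, align 4] → 4
@4: size [4B, align 4] → 8
@8: n_entries [4B, align 4] → 12
+4 pad (align 8)
@16: inode [8B, align 8] → 24
@24: attrs [4B, align 4] → 28
+4 pad (align 8)
@32: offset [8B, align 8] → 40
@40: version [6B, align 2] → 46
+2 tail pad (align 8)
size 48, align 8
data bytes 38, size 48 → padding 10

10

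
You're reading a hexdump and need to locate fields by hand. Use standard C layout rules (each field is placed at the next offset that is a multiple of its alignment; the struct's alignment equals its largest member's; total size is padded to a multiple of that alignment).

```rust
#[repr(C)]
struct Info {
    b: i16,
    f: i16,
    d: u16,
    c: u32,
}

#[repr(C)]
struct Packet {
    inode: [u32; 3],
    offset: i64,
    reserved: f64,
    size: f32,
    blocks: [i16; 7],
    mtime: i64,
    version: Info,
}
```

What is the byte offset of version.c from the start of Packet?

Info: @0: b [2B, align 2] → 2; @2: f [2B, align 2] → 4; @4: d [2B, align 2] → 6; +2 pad (align 4); @8: c [4B, align 4] → 12; size 12, align 4
@0: inode [12B, align 4] → 12
+4 pad (align 8)
@16: offset [8B, align 8] → 24
@24: reserved [8B, align 8] → 32
@32: size [4B, align 4] → 36
@36: blocks [14B, align 2] → 50
+6 pad (align 8)
@56: mtime [8B, align 8] → 64
@64: version [12B, align 4] → 76
within Info: c at 8
64 + 8 = 72

72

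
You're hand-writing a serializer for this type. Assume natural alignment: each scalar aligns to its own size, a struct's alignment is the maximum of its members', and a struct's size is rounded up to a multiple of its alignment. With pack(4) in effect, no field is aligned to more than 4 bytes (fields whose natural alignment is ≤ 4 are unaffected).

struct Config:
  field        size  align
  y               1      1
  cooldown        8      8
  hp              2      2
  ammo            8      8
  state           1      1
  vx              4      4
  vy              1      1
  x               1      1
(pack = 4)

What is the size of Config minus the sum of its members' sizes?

y at 0 (size 1, align 1) → ends 1
pad 3 to align 4 for cooldown
cooldown at 4 (size 8, align 4) → ends 12
hp at 12 (size 2, align 2) → ends 14
pad 2 to align 4 for ammo
ammo at 16 (size 8, align 4) → ends 24
state at 24 (size 1, align 1) → ends 25
pad 3 to align 4 for vx
vx at 28 (size 4, align 4) → ends 32
vy at 32 (size 1, align 1) → ends 33
x at 33 (size 1, align 1) → ends 34
tail pad 2 to reach multiple of 4
total 36 bytes, alignment 4
data bytes 26, size 36 → padding 10

10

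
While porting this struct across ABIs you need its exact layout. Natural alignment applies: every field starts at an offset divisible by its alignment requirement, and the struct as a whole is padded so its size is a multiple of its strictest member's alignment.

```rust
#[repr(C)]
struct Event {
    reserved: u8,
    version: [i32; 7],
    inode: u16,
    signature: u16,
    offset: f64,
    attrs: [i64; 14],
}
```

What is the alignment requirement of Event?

8

member alignments: reserved=1, version=4, inode=2, signature=2, offset=8, attrs=8
max = 8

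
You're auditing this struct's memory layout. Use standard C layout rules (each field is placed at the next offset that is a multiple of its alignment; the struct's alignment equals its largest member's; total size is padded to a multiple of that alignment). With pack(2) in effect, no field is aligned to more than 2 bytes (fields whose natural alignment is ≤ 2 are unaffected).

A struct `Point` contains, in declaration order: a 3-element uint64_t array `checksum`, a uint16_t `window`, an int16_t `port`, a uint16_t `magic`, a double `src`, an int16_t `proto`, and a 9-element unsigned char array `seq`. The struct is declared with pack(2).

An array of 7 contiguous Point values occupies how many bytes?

350

@0: checksum [24B, align 2] → 24
@24: window [2B, align 2] → 26
@26: port [2B, align 2] → 28
@28: magic [2B, align 2] → 30
@30: src [8B, align 2] → 38
@38: proto [2B, align 2] → 40
@40: seq [9B, align 1] → 49
+1 tail pad (align 2)
size 50, align 2
array of 7: 7 × 50 = 350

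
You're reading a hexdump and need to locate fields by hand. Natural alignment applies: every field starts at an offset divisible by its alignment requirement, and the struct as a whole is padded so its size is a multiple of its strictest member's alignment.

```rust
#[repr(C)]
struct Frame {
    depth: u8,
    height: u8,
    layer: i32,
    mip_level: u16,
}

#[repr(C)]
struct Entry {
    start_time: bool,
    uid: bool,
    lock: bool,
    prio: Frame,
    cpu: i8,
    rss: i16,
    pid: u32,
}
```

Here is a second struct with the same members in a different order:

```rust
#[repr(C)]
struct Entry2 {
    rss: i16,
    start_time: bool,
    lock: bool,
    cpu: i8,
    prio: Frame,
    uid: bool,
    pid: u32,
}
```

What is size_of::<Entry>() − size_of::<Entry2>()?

Frame: depth at 0 (size 1, align 1) → ends 1; height at 1 (size 1, align 1) → ends 2; pad 2 to align 4 for layer; layer at 4 (size 4, align 4) → ends 8; mip_level at 8 (size 2, align 2) → ends 10; tail pad 2 to reach multiple of 4; total 12 bytes, alignment 4
start_time at 0 (size 1, align 1) → ends 1
uid at 1 (size 1, align 1) → ends 2
lock at 2 (size 1, align 1) → ends 3
pad 1 to align 4 for prio
prio at 4 (size 12, align 4) → ends 16
cpu at 16 (size 1, align 1) → ends 17
pad 1 to align 2 for rss
rss at 18 (size 2, align 2) → ends 20
pid at 20 (size 4, align 4) → ends 24
total 24 bytes, alignment 4
— Entry2 —
rss at 0 (size 2, align 2) → ends 2
start_time at 2 (size 1, align 1) → ends 3
lock at 3 (size 1, align 1) → ends 4
cpu at 4 (size 1, align 1) → ends 5
pad 3 to align 4 for prio
prio at 8 (size 12, align 4) → ends 20
uid at 20 (size 1, align 1) → ends 21
pad 3 to align 4 for pid
pid at 24 (size 4, align 4) → ends 28
total 28 bytes, alignment 4
24 − 28 = -4

-4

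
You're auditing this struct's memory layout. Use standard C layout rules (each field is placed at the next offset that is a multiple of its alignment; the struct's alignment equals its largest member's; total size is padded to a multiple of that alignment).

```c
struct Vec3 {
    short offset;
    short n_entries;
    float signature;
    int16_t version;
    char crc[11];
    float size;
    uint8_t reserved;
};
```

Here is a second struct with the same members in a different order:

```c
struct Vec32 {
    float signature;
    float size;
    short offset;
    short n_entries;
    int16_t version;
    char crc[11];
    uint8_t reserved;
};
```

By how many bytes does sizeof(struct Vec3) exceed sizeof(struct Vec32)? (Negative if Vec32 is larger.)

4

offset at 0 (size 2, align 2) → ends 2
n_entries at 2 (size 2, align 2) → ends 4
signature at 4 (size 4, align 4) → ends 8
version at 8 (size 2, align 2) → ends 10
crc at 10 (size 11, align 1) → ends 21
pad 3 to align 4 for size
size at 24 (size 4, align 4) → ends 28
reserved at 28 (size 1, align 1) → ends 29
tail pad 3 to reach multiple of 4
total 32 bytes, alignment 4
— Vec32 —
signature at 0 (size 4, align 4) → ends 4
size at 4 (size 4, align 4) → ends 8
offset at 8 (size 2, align 2) → ends 10
n_entries at 10 (size 2, align 2) → ends 12
version at 12 (size 2, align 2) → ends 14
crc at 14 (size 11, align 1) → ends 25
reserved at 25 (size 1, align 1) → ends 26
tail pad 2 to reach multiple of 4
total 28 bytes, alignment 4
32 − 28 = 4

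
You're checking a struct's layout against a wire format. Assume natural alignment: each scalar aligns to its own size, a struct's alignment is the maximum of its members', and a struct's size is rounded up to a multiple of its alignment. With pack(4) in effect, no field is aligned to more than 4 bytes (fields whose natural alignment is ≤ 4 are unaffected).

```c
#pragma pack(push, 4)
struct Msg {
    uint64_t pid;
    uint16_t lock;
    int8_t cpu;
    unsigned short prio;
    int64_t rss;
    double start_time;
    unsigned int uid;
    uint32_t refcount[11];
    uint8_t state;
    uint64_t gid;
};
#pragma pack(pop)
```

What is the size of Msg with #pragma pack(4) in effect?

pid at 0 (size 8, align 4) → ends 8
lock at 8 (size 2, align 2) → ends 10
cpu at 10 (size 1, align 1) → ends 11
pad 1 to align 2 for prio
prio at 12 (size 2, align 2) → ends 14
pad 2 to align 4 for rss
rss at 16 (size 8, align 4) → ends 24
start_time at 24 (size 8, align 4) → ends 32
uid at 32 (size 4, align 4) → ends 36
refcount at 36 (size 44, align 4) → ends 80
state at 80 (size 1, align 1) → ends 81
pad 3 to align 4 for gid
gid at 84 (size 8, align 4) → ends 92
total 92 bytes, alignment 4

92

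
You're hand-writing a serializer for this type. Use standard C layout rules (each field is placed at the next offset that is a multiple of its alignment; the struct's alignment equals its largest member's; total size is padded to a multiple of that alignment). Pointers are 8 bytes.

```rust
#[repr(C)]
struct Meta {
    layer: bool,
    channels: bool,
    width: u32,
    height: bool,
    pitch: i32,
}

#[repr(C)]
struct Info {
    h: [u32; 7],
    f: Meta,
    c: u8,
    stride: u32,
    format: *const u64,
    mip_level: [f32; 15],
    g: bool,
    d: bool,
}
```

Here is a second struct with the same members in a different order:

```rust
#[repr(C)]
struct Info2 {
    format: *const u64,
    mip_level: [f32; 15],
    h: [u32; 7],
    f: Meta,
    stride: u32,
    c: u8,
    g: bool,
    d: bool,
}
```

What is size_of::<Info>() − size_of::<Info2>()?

Meta: layer at 0 (size 1, align 1) → ends 1; channels at 1 (size 1, align 1) → ends 2; pad 2 to align 4 for width; width at 4 (size 4, align 4) → ends 8; height at 8 (size 1, align 1) → ends 9; pad 3 to align 4 for pitch; pitch at 12 (size 4, align 4) → ends 16; total 16 bytes, alignment 4
h at 0 (size 28, align 4) → ends 28
f at 28 (size 16, align 4) → ends 44
c at 44 (size 1, align 1) → ends 45
pad 3 to align 4 for stride
stride at 48 (size 4, align 4) → ends 52
pad 4 to align 8 for format
format at 56 (size 8, align 8) → ends 64
mip_level at 64 (size 60, align 4) → ends 124
g at 124 (size 1, align 1) → ends 125
d at 125 (size 1, align 1) → ends 126
tail pad 2 to reach multiple of 8
total 128 bytes, alignment 8
— Info2 —
format at 0 (size 8, align 8) → ends 8
mip_level at 8 (size 60, align 4) → ends 68
h at 68 (size 28, align 4) → ends 96
f at 96 (size 16, align 4) → ends 112
stride at 112 (size 4, align 4) → ends 116
c at 116 (size 1, align 1) → ends 117
g at 117 (size 1, align 1) → ends 118
d at 118 (size 1, align 1) → ends 119
tail pad 1 to reach multiple of 8
total 120 bytes, alignment 8
128 − 120 = 8

8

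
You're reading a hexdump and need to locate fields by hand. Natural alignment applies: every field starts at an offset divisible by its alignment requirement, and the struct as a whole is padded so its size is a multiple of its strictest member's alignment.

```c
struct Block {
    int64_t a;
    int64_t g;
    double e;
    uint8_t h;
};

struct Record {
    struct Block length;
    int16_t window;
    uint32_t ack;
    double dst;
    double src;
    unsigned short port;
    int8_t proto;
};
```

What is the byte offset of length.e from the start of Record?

Block: a at 0 (size 8, align 8) → ends 8; g at 8 (size 8, align 8) → ends 16; e at 16 (size 8, align 8) → ends 24; h at 24 (size 1, align 1) → ends 25; tail pad 7 to reach multiple of 8; total 32 bytes, alignment 8
length at 0 (size 32, align 8) → ends 32
within Block: e at 16
0 + 16 = 16

16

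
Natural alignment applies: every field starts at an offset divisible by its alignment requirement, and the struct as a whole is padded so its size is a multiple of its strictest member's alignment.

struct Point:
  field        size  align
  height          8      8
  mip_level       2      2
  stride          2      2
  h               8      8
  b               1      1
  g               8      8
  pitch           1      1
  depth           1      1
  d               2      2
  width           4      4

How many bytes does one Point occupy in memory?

0..8  height  (8B, 8-aligned)
8..10  mip_level  (2B, 2-aligned)
10..12  stride  (2B, 2-aligned)
12..16  -- padding (4B)
16..24  h  (8B, 8-aligned)
24..25  b  (1B, 1-aligned)
25..32  -- padding (7B)
32..40  g  (8B, 8-aligned)
40..41  pitch  (1B, 1-aligned)
41..42  depth  (1B, 1-aligned)
42..44  d  (2B, 2-aligned)
44..48  width  (4B, 4-aligned)
sizeof = 48, alignof = 8

48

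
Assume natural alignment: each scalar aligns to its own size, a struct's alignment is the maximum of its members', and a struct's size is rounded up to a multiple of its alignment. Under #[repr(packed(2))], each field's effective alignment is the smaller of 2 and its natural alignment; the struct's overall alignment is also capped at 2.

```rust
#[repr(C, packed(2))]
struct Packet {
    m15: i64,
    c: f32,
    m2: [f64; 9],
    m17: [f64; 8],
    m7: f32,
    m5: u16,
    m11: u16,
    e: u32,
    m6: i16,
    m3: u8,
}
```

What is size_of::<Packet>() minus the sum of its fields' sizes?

m15 at 0 (size 8, align 2) → ends 8
c at 8 (size 4, align 2) → ends 12
m2 at 12 (size 72, align 2) → ends 84
m17 at 84 (size 64, align 2) → ends 148
m7 at 148 (size 4, align 2) → ends 152
m5 at 152 (size 2, align 2) → ends 154
m11 at 154 (size 2, align 2) → ends 156
e at 156 (size 4, align 2) → ends 160
m6 at 160 (size 2, align 2) → ends 162
m3 at 162 (size 1, align 1) → ends 163
tail pad 1 to reach multiple of 2
total 164 bytes, alignment 2
data bytes 163, size 164 → padding 1

1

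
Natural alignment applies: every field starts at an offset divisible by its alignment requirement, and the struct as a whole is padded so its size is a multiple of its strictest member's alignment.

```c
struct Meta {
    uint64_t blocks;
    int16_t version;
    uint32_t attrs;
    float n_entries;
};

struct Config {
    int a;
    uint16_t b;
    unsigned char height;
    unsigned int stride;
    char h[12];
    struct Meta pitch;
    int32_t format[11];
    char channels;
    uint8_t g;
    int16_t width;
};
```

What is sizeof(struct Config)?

Meta: @0: blocks [8B, align 8] → 8; @8: version [2B, align 2] → 10; +2 pad (align 4); @12: attrs [4B, align 4] → 16; @16: n_entries [4B, align 4] → 20; +4 tail pad (align 8); size 24, align 8
@0: a [4B, align 4] → 4
@4: b [2B, align 2] → 6
@6: height [1B, align 1] → 7
+1 pad (align 4)
@8: stride [4B, align 4] → 12
@12: h [12B, align 1] → 24
@24: pitch [24B, align 8] → 48
@48: format [44B, align 4] → 92
@92: channels [1B, align 1] → 93
@93: g [1B, align 1] → 94
@94: width [2B, align 2] → 96
size 96, align 8

96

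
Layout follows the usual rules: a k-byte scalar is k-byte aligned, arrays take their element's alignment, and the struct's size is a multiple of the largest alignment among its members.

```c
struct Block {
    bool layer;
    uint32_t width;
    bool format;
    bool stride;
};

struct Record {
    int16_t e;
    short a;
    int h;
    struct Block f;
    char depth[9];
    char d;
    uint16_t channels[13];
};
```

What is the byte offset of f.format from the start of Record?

16

Block: layer at 0 (size 1, align 1) → ends 1; pad 3 to align 4 for width; width at 4 (size 4, align 4) → ends 8; format at 8 (size 1, align 1) → ends 9; stride at 9 (size 1, align 1) → ends 10; tail pad 2 to reach multiple of 4; total 12 bytes, alignment 4
e at 0 (size 2, align 2) → ends 2
a at 2 (size 2, align 2) → ends 4
h at 4 (size 4, align 4) → ends 8
f at 8 (size 12, align 4) → ends 20
within Block: format at 8
8 + 8 = 16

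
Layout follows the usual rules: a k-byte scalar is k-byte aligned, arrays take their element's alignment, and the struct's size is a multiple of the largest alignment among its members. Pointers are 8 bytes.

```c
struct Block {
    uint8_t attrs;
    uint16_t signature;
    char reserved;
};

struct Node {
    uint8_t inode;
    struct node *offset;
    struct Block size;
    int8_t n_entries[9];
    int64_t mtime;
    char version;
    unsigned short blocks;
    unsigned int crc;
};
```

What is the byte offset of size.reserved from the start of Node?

Block: @0: attrs [1B, align 1] → 1; +1 pad (align 2); @2: signature [2B, align 2] → 4; @4: reserved [1B, align 1] → 5; +1 tail pad (align 2); size 6, align 2
@0: inode [1B, align 1] → 1
+7 pad (align 8)
@8: offset [8B, align 8] → 16
@16: size [6B, align 2] → 22
within Block: reserved at 4
16 + 4 = 20

20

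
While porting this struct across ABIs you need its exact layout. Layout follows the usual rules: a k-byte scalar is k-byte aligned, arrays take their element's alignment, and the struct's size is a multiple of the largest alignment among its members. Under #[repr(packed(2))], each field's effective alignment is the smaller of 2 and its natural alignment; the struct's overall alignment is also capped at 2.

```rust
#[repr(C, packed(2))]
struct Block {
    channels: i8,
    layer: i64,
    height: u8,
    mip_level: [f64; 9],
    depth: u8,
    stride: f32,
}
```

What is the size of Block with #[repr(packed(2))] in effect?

0..1  channels  (1B, 1-aligned)
1..2  -- padding (1B)
2..10  layer  (8B, 2-aligned)
10..11  height  (1B, 1-aligned)
11..12  -- padding (1B)
12..84  mip_level  (72B, 2-aligned)
84..85  depth  (1B, 1-aligned)
85..86  -- padding (1B)
86..90  stride  (4B, 2-aligned)
sizeof = 90, alignof = 2

90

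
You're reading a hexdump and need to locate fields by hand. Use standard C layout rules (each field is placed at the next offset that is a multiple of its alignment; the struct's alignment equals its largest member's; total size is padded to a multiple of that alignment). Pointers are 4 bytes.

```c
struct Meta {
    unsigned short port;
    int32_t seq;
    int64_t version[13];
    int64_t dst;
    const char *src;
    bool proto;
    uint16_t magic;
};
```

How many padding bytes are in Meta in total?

@0: port [2B, align 2] → 2
+2 pad (align 4)
@4: seq [4B, align 4] → 8
@8: version [104B, align 8] → 112
@112: dst [8B, align 8] → 120
@120: src [4B, align 4] → 124
@124: proto [1B, align 1] → 125
+1 pad (align 2)
@126: magic [2B, align 2] → 128
size 128, align 8
data bytes 125, size 128 → padding 3

3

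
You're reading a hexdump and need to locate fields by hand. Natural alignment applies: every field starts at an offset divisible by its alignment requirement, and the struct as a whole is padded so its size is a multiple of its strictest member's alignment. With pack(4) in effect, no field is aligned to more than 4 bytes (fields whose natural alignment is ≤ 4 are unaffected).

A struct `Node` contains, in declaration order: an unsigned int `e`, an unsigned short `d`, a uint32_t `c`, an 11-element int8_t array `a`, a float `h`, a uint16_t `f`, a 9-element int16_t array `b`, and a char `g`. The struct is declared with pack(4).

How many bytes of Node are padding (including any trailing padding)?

6

e at 0 (size 4, align 4) → ends 4
d at 4 (size 2, align 2) → ends 6
pad 2 to align 4 for c
c at 8 (size 4, align 4) → ends 12
a at 12 (size 11, align 1) → ends 23
pad 1 to align 4 for h
h at 24 (size 4, align 4) → ends 28
f at 28 (size 2, align 2) → ends 30
b at 30 (size 18, align 2) → ends 48
g at 48 (size 1, align 1) → ends 49
tail pad 3 to reach multiple of 4
total 52 bytes, alignment 4
data bytes 46, size 52 → padding 6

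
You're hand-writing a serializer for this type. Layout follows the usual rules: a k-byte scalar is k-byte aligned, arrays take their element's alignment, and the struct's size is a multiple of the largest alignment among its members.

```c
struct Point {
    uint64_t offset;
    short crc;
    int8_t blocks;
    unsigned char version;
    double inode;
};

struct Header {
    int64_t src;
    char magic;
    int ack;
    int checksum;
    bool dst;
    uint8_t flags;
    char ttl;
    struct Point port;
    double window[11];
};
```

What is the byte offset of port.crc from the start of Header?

Point: offset at 0 (size 8, align 8) → ends 8; crc at 8 (size 2, align 2) → ends 10; blocks at 10 (size 1, align 1) → ends 11; version at 11 (size 1, align 1) → ends 12; pad 4 to align 8 for inode; inode at 16 (size 8, align 8) → ends 24; total 24 bytes, alignment 8
src at 0 (size 8, align 8) → ends 8
magic at 8 (size 1, align 1) → ends 9
pad 3 to align 4 for ack
ack at 12 (size 4, align 4) → ends 16
checksum at 16 (size 4, align 4) → ends 20
dst at 20 (size 1, align 1) → ends 21
flags at 21 (size 1, align 1) → ends 22
ttl at 22 (size 1, align 1) → ends 23
pad 1 to align 8 for port
port at 24 (size 24, align 8) → ends 48
within Point: crc at 8
24 + 8 = 32

32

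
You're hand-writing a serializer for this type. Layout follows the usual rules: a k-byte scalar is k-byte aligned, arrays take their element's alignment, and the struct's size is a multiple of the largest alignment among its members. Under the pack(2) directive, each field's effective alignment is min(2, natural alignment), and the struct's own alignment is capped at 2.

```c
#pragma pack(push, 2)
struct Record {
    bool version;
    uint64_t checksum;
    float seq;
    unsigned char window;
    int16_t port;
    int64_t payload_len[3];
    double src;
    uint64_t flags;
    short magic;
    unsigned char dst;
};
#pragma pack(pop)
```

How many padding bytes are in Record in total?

0..1  version  (1B, 1-aligned)
1..2  -- padding (1B)
2..10  checksum  (8B, 2-aligned)
10..14  seq  (4B, 2-aligned)
14..15  window  (1B, 1-aligned)
15..16  -- padding (1B)
16..18  port  (2B, 2-aligned)
18..42  payload_len  (24B, 2-aligned)
42..50  src  (8B, 2-aligned)
50..58  flags  (8B, 2-aligned)
58..60  magic  (2B, 2-aligned)
60..61  dst  (1B, 1-aligned)
61..62  -- tail padding (1B)
sizeof = 62, alignof = 2
data bytes 59, size 62 → padding 3

3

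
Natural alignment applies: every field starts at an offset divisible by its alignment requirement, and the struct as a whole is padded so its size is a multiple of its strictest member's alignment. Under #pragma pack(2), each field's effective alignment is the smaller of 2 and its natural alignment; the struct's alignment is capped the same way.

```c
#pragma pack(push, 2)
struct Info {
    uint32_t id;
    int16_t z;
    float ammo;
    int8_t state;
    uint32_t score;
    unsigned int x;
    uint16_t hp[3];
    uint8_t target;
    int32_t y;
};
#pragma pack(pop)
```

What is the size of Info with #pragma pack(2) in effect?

0..4  id  (4B, 2-aligned)
4..6  z  (2B, 2-aligned)
6..10  ammo  (4B, 2-aligned)
10..11  state  (1B, 1-aligned)
11..12  -- padding (1B)
12..16  score  (4B, 2-aligned)
16..20  x  (4B, 2-aligned)
20..26  hp  (6B, 2-aligned)
26..27  target  (1B, 1-aligned)
27..28  -- padding (1B)
28..32  y  (4B, 2-aligned)
sizeof = 32, alignof = 2

32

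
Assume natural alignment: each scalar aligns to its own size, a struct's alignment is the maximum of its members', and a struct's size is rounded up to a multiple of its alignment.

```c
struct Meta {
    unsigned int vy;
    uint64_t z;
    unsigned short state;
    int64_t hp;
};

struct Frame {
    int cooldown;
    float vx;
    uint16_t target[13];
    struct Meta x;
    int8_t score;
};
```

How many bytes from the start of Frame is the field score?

Meta: @0: vy [4B, align 4] → 4; +4 pad (align 8); @8: z [8B, align 8] → 16; @16: state [2B, align 2] → 18; +6 pad (align 8); @24: hp [8B, align 8] → 32; size 32, align 8
@0: cooldown [4B, align 4] → 4
@4: vx [4B, align 4] → 8
@8: target [26B, align 2] → 34
+6 pad (align 8)
@40: x [32B, align 8] → 72
@72: score [1B, align 1] → 73

72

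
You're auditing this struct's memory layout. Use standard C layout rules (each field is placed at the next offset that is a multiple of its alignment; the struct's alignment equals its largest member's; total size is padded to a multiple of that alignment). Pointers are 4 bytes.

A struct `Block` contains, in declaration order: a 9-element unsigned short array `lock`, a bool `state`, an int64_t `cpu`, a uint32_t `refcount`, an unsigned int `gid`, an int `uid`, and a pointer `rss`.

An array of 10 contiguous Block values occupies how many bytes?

@0: lock [18B, align 2] → 18
@18: state [1B, align 1] → 19
+5 pad (align 8)
@24: cpu [8B, align 8] → 32
@32: refcount [4B, align 4] → 36
@36: gid [4B, align 4] → 40
@40: uid [4B, align 4] → 44
@44: rss [4B, align 4] → 48
size 48, align 8
array of 10: 10 × 48 = 480

480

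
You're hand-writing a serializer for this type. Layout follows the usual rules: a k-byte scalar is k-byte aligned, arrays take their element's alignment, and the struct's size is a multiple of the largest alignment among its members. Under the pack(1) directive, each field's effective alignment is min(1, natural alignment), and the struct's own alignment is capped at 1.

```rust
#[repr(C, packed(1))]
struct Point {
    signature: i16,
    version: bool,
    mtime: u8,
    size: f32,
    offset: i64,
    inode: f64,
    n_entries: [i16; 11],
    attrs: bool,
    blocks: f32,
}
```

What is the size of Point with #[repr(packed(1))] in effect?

51

0..2  signature  (2B, 1-aligned)
2..3  version  (1B, 1-aligned)
3..4  mtime  (1B, 1-aligned)
4..8  size  (4B, 1-aligned)
8..16  offset  (8B, 1-aligned)
16..24  inode  (8B, 1-aligned)
24..46  n_entries  (22B, 1-aligned)
46..47  attrs  (1B, 1-aligned)
47..51  blocks  (4B, 1-aligned)
sizeof = 51, alignof = 1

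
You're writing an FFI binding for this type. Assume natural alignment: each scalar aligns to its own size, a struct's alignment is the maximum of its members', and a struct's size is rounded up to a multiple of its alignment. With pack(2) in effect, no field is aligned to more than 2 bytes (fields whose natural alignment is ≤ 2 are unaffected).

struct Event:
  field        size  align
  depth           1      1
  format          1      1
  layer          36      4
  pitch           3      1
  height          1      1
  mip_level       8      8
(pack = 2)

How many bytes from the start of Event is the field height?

41

0..1  depth  (1B, 1-aligned)
1..2  format  (1B, 1-aligned)
2..38  layer  (36B, 2-aligned)
38..41  pitch  (3B, 1-aligned)
41..42  height  (1B, 1-aligned)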